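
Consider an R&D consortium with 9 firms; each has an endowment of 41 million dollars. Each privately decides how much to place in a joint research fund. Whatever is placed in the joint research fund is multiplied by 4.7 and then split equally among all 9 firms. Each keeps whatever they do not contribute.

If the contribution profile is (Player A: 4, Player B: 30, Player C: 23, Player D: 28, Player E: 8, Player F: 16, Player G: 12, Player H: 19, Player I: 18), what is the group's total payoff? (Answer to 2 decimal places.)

Total contributed: 4 + 30 + 23 + 28 + 8 + 16 + 12 + 19 + 18 = 158; total kept: 9 × 41 − 158 = 211.
The joint research fund pays out 4.7 × 158 = 742.60 in aggregate.
Group total = 211 + 742.60 = 953.60.

953.60 million dollars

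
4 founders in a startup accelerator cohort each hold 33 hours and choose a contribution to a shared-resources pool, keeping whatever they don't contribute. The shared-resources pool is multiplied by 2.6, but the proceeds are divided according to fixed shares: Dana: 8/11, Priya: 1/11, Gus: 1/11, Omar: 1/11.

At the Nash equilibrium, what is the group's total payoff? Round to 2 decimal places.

184.80 hours

Each unit j contributes comes back to j as 2.6 × (j's share), so j prefers to contribute only if that share exceeds 1/2.6 = 0.3846; otherwise keeping the unit dominates.
Only Dana (8/11) clears that bar, contributing 33; the remaining 3 contribute 0. Total contributed: 33.
The shared-resources pool pays out 2.6 × 33 = 85.80 in total (split across the unequal shares, but the aggregate is all that matters for the group sum).
The 3 free-riders keep 33 each, adding 99. Group total = 99 + 85.80 = 184.80.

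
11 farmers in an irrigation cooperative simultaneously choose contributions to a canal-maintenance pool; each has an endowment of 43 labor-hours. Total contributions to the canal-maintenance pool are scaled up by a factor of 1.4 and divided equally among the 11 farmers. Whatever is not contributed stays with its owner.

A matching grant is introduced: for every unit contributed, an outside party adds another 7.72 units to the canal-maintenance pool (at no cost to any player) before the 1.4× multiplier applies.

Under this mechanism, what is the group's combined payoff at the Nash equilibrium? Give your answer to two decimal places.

The effective private return per unit is now 1.4 × 8.72 / 11 = 1.1098 > 1, so every player's dominant strategy flips to full contribution.
So the Nash equilibrium is full contribution by all 11; the group earns 1.4 × 8.72 × 473 = 5774.38.

5774.38 labor-hours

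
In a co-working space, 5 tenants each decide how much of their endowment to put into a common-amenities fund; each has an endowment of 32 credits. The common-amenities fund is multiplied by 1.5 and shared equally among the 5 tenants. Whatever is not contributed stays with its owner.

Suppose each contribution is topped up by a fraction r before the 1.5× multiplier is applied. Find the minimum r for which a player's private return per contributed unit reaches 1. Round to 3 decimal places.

With matching at rate r, one contributed unit becomes (1 + r) in the common-amenities fund and returns 1.5 × (1 + r) / 5 to the contributor.
Setting this equal to 1: 1 + r = 5/1.5 = 3.3333.
So the minimum matching rate is r = 3.3333 − 1 = 2.333.

2.333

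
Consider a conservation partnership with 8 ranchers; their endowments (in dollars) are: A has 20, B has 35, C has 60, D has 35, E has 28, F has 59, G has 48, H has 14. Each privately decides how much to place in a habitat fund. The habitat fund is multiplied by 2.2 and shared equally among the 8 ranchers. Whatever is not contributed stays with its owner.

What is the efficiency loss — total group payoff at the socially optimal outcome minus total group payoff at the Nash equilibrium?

The private return per contributed unit is 2.2/8 = 0.2750 < 1 for every player regardless of endowment, so the Nash equilibrium is zero contribution and the group total is Σ E_j = 20 + 35 + 60 + 35 + 28 + 59 + 48 + 14 = 299.
Each contributed unit returns 2.200 to the group, so the social optimum is full contribution by everyone: group total = 2.200 × 299 = 657.80.
Efficiency loss = (2.200 − 1) × 299 = 358.80.

358.80 dollars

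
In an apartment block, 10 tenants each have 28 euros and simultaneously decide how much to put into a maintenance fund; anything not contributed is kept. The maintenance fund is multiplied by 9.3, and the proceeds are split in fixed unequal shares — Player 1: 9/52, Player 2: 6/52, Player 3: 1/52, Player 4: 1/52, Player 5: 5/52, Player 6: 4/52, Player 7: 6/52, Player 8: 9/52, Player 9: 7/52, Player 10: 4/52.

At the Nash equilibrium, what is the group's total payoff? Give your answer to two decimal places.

1442.00 euros

For player j, contributing a unit is worthwhile iff 9.3 × (j's share) ≥ 1, i.e. iff j's share is at least 0.1075.
The shares above 0.1075 belong to Player 1, Player 2, Player 7, Player 8 and Player 9, contributing 28 each; the remaining 5 contribute 0. Total contributed: 140.
The maintenance fund pays out 9.3 × 140 = 1302.00 in total (split across the unequal shares, but the aggregate is all that matters for the group sum).
The 5 free-riders keep 28 each, adding 140. Group total = 140 + 1302.00 = 1442.00.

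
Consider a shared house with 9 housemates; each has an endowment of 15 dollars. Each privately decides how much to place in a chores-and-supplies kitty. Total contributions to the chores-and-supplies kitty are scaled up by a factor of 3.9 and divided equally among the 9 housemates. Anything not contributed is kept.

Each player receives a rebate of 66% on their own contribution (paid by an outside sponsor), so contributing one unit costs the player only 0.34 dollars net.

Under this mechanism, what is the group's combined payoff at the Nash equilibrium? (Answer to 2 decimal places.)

With the mechanism, a contributed unit returns (3.9/9) / 0.34 = 1.2745 per unit of net cost to the contributor — now above 1 — so contributing fully is weakly dominant for every player.
At the Nash equilibrium everyone contributes 15. Group total payoff = 9 × (15 × 0.66 + 3.9 × 15) = 615.60.

615.60 dollars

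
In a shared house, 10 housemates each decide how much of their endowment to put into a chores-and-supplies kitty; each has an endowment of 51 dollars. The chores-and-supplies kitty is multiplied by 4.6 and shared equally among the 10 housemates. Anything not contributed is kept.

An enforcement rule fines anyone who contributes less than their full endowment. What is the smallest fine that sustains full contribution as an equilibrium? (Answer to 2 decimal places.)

27.54 dollars

Given the others contribute fully, the best deviation is to contribute 0 (any partial contribution still incurs the fine and gives up units whose private return 0.4600 is below 1).
Deviating from 51 to 0 saves 51 dollars but forfeits the deviator's share of the drop in the chores-and-supplies kitty: 4.6/10 × 51 = 23.46.
So the deviation gain is 51 − 23.46 = 27.54, and the fine must be at least 27.54 dollars to wipe it out.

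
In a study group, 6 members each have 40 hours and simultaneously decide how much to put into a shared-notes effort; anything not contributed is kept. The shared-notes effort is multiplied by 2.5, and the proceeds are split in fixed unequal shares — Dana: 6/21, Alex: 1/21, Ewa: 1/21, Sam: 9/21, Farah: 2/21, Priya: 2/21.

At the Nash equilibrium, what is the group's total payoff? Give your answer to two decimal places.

Each unit j contributes comes back to j as 2.5 × (j's share), so j prefers to contribute only if that share exceeds 1/2.5 = 0.4000; otherwise keeping the unit dominates.
The only share above 0.4000 is Sam's 9/21, contributing 40; the remaining 5 contribute 0. Total contributed: 40.
The shared-notes effort pays out 2.5 × 40 = 100.00 in total (split across the unequal shares, but the aggregate is all that matters for the group sum).
The 5 free-riders keep 40 each, adding 200. Group total = 200 + 100.00 = 300.00.

300.00 hours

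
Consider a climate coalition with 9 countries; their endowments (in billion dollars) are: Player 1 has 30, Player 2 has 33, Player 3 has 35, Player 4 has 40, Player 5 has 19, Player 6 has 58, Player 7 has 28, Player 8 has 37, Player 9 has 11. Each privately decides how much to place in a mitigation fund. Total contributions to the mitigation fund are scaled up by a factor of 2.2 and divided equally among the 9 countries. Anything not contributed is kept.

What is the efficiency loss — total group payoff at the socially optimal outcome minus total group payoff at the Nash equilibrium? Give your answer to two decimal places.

The private return per contributed unit is 2.2/9 = 0.2444 < 1 for every player regardless of endowment, so the Nash equilibrium is zero contribution and the group total is Σ E_j = 30 + 33 + 35 + 40 + 19 + 58 + 28 + 37 + 11 = 291.
Each contributed unit returns 2.200 to the group, so the social optimum is full contribution by everyone: group total = 2.200 × 291 = 640.20.
Efficiency loss = (2.200 − 1) × 291 = 349.20.

349.20 billion dollars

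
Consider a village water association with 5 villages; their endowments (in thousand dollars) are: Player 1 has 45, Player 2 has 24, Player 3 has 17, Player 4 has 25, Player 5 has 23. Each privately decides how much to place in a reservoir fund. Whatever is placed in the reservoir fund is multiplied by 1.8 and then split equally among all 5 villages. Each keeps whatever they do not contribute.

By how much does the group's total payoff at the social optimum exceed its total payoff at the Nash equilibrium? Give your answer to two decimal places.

107.20 thousand dollars

The private return per contributed unit is 1.8/5 = 0.3600 < 1 for every player regardless of endowment, so the Nash equilibrium is zero contribution and the group total is Σ E_j = 45 + 24 + 17 + 25 + 23 = 134.
Each contributed unit returns 1.800 to the group, so the social optimum is full contribution by everyone: group total = 1.800 × 134 = 241.20.
Efficiency loss = (1.800 − 1) × 134 = 107.20.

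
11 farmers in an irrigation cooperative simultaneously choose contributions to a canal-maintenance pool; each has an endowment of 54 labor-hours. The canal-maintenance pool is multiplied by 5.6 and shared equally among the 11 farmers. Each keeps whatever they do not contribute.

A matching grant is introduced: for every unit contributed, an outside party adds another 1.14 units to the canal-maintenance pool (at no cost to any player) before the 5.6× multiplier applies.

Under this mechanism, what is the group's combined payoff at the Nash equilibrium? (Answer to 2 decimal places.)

7118.50 labor-hours

The effective private return per unit is now 5.6 × 2.14 / 11 = 1.0895 > 1, so every player's dominant strategy flips to full contribution.
So the Nash equilibrium is full contribution by all 11; the group earns 5.6 × 2.14 × 594 = 7118.50.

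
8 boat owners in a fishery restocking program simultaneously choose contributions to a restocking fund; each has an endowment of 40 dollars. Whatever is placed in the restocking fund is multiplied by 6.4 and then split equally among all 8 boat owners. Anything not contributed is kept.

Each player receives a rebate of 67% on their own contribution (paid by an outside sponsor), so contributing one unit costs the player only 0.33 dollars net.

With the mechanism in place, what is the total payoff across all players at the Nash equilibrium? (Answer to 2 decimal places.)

Under the mechanism each unit contributed yields (6.4/8) / 0.33 = 2.4242 back to its contributor per unit of net cost, which exceeds 1, making full contribution the dominant choice for everyone.
So the Nash equilibrium is full contribution by all 8; the group earns 8 × (40 × 0.67 + 6.4 × 40) = 2262.40.

2262.40 dollars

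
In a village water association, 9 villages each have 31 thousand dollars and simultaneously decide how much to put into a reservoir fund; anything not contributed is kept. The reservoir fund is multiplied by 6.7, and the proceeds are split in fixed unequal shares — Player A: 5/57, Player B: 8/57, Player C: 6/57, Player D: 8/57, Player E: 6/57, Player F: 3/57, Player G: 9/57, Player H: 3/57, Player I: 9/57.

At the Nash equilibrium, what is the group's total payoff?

For player j, contributing a unit is worthwhile iff 6.7 × (j's share) ≥ 1, i.e. iff j's share is at least 0.1493.
Player G and Player I are above the threshold, contributing 31 each; the remaining 7 contribute 0. Total contributed: 62.
The reservoir fund pays out 6.7 × 62 = 415.40 in total (split across the unequal shares, but the aggregate is all that matters for the group sum).
The 7 free-riders keep 31 each, adding 217. Group total = 217 + 415.40 = 632.40.

632.40 thousand dollars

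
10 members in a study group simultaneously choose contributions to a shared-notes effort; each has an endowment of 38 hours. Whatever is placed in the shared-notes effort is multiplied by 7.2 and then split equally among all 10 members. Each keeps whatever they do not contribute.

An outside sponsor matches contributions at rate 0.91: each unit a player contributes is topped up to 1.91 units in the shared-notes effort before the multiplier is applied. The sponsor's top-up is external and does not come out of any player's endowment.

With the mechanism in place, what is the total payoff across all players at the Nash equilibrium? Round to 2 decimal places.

5225.76 hours

With the mechanism, a contributed unit returns 7.2 × 1.91 / 10 = 1.3752 per unit of net cost to the contributor — now above 1 — so contributing fully is weakly dominant for every player.
At the Nash equilibrium everyone contributes 38. Group total payoff = 7.2 × 1.91 × 380 = 5225.76.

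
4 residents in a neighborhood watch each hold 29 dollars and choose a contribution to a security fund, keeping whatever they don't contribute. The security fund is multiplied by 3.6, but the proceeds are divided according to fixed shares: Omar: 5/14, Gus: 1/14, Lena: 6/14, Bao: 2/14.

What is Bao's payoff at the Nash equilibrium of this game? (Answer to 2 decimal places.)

58.83 dollars

Each unit j contributes comes back to j as 3.6 × (j's share), so j prefers to contribute only if that share exceeds 1/3.6 = 0.2778; otherwise keeping the unit dominates.
The shares above 0.2778 belong to Omar and Lena, contributing 29 each; the remaining 2 contribute 0. Total contributed: 58.
Bao keeps 29 and receives 3.6 × 58 × 2/14 = 29.83 from the security fund, for a payoff of 58.83.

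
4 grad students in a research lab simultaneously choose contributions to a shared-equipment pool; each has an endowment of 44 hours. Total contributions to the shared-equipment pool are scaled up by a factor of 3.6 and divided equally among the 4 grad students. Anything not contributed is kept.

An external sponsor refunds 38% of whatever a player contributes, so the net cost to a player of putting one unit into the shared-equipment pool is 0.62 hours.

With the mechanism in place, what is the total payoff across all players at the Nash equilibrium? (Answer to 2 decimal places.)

700.48 hours

Under the mechanism each unit contributed yields (3.6/4) / 0.62 = 1.4516 back to its contributor per unit of net cost, which exceeds 1, making full contribution the dominant choice for everyone.
So the Nash equilibrium is full contribution by all 4; the group earns 4 × (44 × 0.38 + 3.6 × 44) = 700.48.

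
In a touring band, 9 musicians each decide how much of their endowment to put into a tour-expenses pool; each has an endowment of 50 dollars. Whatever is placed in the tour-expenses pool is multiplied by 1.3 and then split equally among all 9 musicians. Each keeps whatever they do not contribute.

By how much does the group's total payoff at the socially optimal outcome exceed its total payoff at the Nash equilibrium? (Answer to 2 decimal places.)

135.00 dollars

Each contributed unit returns 1.3/9 = 0.1444 to its contributor — below 1 — so contributing 0 is dominant for every player. At the Nash equilibrium everyone keeps their 50, and the group total is 9 × 50 = 450.
Each contributed unit returns 1.300 to the group as a whole (0.1444 to each of 9 players), which exceeds 1, so the social optimum is full contribution: group total = 1.300 × 450 = 585.00.
Efficiency loss = 585.00 − 450 = 135.00.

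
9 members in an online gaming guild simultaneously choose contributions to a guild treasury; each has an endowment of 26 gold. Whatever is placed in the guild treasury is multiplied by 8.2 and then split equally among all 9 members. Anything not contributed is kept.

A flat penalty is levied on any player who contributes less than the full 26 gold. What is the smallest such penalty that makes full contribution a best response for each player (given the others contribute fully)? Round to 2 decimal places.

2.31 gold

Given the others contribute fully, the best deviation is to contribute 0 (any partial contribution still incurs the fine and gives up units whose private return 0.9111 is below 1).
Deviating from 26 to 0 saves 26 gold but forfeits the deviator's share of the drop in the guild treasury: 8.2/9 × 26 = 23.69.
So the deviation gain is 26 − 23.69 = 2.31, and the fine must be at least 2.31 gold to wipe it out.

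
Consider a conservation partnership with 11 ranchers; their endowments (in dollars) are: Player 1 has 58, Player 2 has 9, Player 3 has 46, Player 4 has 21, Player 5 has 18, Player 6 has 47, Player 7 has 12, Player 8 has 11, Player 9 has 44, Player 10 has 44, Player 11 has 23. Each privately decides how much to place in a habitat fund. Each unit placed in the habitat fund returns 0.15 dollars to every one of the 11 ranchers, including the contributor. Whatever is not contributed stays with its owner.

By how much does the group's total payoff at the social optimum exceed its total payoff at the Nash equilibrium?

The private return per contributed unit is 0.15 < 1 for everyone, so the Nash equilibrium is zero contribution and the group total is Σ E_j = 58 + 9 + 46 + 21 + 18 + 47 + 12 + 11 + 44 + 44 + 23 = 333.
Each contributed unit returns 1.650 to the group, so the social optimum is full contribution by everyone: group total = 1.650 × 333 = 549.45.
Efficiency loss = (1.650 − 1) × 333 = 216.45.

216.45 dollars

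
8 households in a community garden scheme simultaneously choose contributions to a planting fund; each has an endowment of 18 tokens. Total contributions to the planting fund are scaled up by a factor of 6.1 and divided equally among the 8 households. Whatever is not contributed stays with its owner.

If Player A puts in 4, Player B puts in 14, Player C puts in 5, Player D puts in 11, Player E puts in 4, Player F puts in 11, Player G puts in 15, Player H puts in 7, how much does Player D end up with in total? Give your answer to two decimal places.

Total contributed: 4 + 14 + 5 + 11 + 4 + 11 + 15 + 7 = 71.
Each receives 6.1 × 71 / 8 = 54.14 from the planting fund.
Player D keeps 18 − 11 = 7, so Player D's payoff is 7 + 54.14 = 61.14.

61.14 tokens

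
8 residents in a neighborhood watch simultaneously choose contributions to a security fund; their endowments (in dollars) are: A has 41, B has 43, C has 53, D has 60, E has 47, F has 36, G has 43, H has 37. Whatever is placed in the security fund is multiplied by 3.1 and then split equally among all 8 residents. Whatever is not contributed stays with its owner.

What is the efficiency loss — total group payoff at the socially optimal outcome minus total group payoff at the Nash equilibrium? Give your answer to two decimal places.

756.00 dollars

The private return per contributed unit is 3.1/8 = 0.3875 < 1 for every player regardless of endowment, so the Nash equilibrium is zero contribution and the group total is Σ E_j = 41 + 43 + 53 + 60 + 47 + 36 + 43 + 37 = 360.
Each contributed unit returns 3.100 to the group, so the social optimum is full contribution by everyone: group total = 3.100 × 360 = 1116.00.
Efficiency loss = (3.100 − 1) × 360 = 756.00.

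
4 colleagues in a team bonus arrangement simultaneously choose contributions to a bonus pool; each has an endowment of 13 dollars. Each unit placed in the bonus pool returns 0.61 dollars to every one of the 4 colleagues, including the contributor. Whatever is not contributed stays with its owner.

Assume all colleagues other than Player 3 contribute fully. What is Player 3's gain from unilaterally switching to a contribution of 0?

Switching from a contribution of 13 to 0 lets Player 3 keep an extra 13 dollars, but lowers the bonus pool by 13, which costs Player 3 their own share of that drop: 0.61 × 13 = 7.93.
Net gain = 13 − 7.93 = 5.07. The private return per contributed unit (0.61) is below 1, so free-riding is indeed the best response regardless of what the others do.

5.07 dollars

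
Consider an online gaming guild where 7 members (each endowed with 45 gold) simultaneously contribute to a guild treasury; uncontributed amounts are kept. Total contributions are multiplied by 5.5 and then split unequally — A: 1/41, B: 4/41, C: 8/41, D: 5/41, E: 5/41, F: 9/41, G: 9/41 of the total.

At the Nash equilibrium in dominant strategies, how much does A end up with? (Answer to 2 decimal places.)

63.11 gold

For player j, contributing a unit is worthwhile iff 5.5 × (j's share) ≥ 1, i.e. iff j's share is at least 0.1818.
C, F and G clear that bar, contributing 45 each; the remaining 4 contribute 0. Total contributed: 135.
A keeps 45 and receives 5.5 × 135 × 1/41 = 18.11 from the guild treasury, for a payoff of 63.11.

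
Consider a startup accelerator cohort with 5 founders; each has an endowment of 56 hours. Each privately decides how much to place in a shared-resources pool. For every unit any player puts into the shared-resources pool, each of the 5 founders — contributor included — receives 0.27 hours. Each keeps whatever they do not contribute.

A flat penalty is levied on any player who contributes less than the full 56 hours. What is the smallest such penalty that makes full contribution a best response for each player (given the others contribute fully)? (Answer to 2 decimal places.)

40.88 hours

Given the others contribute fully, the best deviation is to contribute 0 (any partial contribution still incurs the fine and gives up units whose private return 0.27 is below 1).
Deviating from 56 to 0 saves 56 hours but forfeits the deviator's share of the drop in the shared-resources pool: 0.27 × 56 = 15.12.
So the deviation gain is 56 − 15.12 = 40.88, and the fine must be at least 40.88 hours to wipe it out.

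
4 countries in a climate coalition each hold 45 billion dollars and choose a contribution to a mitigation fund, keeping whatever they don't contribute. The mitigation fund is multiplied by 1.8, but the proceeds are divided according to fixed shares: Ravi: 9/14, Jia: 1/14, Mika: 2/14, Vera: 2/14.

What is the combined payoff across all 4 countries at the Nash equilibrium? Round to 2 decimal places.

A player with share s gets back 1.8·s per unit contributed, so full contribution is dominant for anyone with s > 1/1.8 = 0.5556 and zero contribution is dominant for anyone below.
Ravi alone (share 9/14) is above the threshold, contributing 45; the remaining 3 contribute 0. Total contributed: 45.
The mitigation fund pays out 1.8 × 45 = 81.00 in total (split across the unequal shares, but the aggregate is all that matters for the group sum).
The 3 free-riders keep 45 each, adding 135. Group total = 135 + 81.00 = 216.00.

216.00 billion dollars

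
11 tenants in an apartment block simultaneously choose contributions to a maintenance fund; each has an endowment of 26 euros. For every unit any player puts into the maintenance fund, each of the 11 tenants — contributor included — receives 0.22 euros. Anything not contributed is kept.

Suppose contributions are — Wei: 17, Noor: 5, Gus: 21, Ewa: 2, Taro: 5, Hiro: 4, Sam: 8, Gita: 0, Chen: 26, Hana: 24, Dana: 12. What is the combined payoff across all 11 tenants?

462.08 euros

Total contributed: 17 + 5 + 21 + 2 + 5 + 4 + 8 + 0 + 26 + 24 + 12 = 124; total kept: 11 × 26 − 124 = 162.
The maintenance fund pays out 0.22 × 11 × 124 = 300.08 in aggregate.
Group total = 162 + 300.08 = 462.08.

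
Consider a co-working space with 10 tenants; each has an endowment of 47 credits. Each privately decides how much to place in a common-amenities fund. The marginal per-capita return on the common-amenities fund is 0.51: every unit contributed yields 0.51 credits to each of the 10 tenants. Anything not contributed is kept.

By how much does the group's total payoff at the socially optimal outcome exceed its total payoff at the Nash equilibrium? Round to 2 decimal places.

1927.00 credits

The private return per contributed unit is 0.51 < 1, so contributing 0 is dominant for every player. At the Nash equilibrium everyone keeps their 47, and the group total is 10 × 47 = 470.
Each contributed unit returns 5.100 to the group as a whole (0.51 to each of 10 players), which exceeds 1, so the social optimum is full contribution: group total = 5.100 × 470 = 2397.00.
Efficiency loss = 2397.00 − 470 = 1927.00.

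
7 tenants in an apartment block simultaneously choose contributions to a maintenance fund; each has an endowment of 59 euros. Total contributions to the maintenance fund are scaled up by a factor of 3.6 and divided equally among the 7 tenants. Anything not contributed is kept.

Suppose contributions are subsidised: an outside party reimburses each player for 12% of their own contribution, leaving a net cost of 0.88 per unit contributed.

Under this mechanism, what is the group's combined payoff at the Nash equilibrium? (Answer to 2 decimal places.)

413.00 euros

The effective private return is (3.6/7) / 0.88 = 0.5844, which is still under 1, so the mechanism doesn't change anyone's dominant strategy: zero contribution.
At the Nash equilibrium no one contributes; group total payoff = 7 × 59 = 413.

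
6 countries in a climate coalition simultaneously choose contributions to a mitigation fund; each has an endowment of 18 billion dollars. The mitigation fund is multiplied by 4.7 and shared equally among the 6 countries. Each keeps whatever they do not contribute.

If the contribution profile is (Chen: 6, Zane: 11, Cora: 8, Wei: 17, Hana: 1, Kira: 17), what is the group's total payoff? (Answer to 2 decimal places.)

330.00 billion dollars

Total contributed: 6 + 11 + 8 + 17 + 1 + 17 = 60; total kept: 6 × 18 − 60 = 48.
The mitigation fund pays out 4.7 × 60 = 282.00 in aggregate.
Group total = 48 + 282.00 = 330.00.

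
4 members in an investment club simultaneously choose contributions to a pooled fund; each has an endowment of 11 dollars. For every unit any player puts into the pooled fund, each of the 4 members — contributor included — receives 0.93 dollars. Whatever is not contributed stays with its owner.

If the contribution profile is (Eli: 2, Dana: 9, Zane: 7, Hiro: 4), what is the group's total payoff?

Total contributed: 2 + 9 + 7 + 4 = 22; total kept: 4 × 11 − 22 = 22.
The pooled fund pays out 0.93 × 4 × 22 = 81.84 in aggregate.
Group total = 22 + 81.84 = 103.84.

103.84 dollars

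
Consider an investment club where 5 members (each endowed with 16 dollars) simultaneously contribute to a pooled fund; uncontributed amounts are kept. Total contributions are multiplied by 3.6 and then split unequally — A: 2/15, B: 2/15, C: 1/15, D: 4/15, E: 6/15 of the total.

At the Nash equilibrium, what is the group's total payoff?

121.60 dollars

Player j's private return per contributed unit is 3.6 × (j's share). Contributing is weakly dominant for j when that share is at least 1/3.6 = 0.2778, and contributing 0 is dominant otherwise.
The only share above 0.2778 is E's 6/15, contributing 16; the remaining 4 contribute 0. Total contributed: 16.
The pooled fund pays out 3.6 × 16 = 57.60 in total (split across the unequal shares, but the aggregate is all that matters for the group sum).
The 4 free-riders keep 16 each, adding 64. Group total = 64 + 57.60 = 121.60.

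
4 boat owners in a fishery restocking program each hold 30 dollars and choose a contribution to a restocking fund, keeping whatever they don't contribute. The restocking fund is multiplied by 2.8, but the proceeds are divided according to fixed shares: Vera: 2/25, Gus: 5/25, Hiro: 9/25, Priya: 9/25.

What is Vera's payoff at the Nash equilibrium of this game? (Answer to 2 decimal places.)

A player with share s gets back 2.8·s per unit contributed, so full contribution is dominant for anyone with s > 1/2.8 = 0.3571 and zero contribution is dominant for anyone below.
Hiro and Priya are above the threshold, contributing 30 each; the remaining 2 contribute 0. Total contributed: 60.
Vera keeps 30 and receives 2.8 × 60 × 2/25 = 13.44 from the restocking fund, for a payoff of 43.44.

43.44 dollars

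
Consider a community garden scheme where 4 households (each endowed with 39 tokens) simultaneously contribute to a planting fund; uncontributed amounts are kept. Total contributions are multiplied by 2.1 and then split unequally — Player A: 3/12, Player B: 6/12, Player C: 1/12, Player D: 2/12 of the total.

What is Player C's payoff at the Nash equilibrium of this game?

A player with share s gets back 2.1·s per unit contributed, so full contribution is dominant for anyone with s > 1/2.1 = 0.4762 and zero contribution is dominant for anyone below.
Player B alone (share 6/12) is above the threshold, contributing 39; the remaining 3 contribute 0. Total contributed: 39.
Player C keeps 39 and receives 2.1 × 39 × 1/12 = 6.83 from the planting fund, for a payoff of 45.83.

45.83 tokens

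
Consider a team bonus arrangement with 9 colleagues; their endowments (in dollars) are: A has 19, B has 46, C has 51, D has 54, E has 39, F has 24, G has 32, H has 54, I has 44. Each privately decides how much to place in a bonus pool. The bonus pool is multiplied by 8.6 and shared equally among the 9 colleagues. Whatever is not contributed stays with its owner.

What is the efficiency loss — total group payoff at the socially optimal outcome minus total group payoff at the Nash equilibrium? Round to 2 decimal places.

2758.80 dollars

The private return per contributed unit is 8.6/9 = 0.9556 < 1 for every player regardless of endowment, so the Nash equilibrium is zero contribution and the group total is Σ E_j = 19 + 46 + 51 + 54 + 39 + 24 + 32 + 54 + 44 = 363.
Each contributed unit returns 8.600 to the group, so the social optimum is full contribution by everyone: group total = 8.600 × 363 = 3121.80.
Efficiency loss = (8.600 − 1) × 363 = 2758.80.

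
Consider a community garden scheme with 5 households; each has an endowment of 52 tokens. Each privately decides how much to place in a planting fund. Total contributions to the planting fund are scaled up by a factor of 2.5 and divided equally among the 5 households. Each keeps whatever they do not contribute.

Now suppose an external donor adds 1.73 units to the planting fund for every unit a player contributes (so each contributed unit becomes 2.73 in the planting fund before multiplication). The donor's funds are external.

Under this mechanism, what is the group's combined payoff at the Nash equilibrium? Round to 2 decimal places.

With the mechanism, a contributed unit returns 2.5 × 2.73 / 5 = 1.3650 per unit of net cost to the contributor — now above 1 — so contributing fully is weakly dominant for every player.
At the Nash equilibrium everyone contributes 52. Group total payoff = 2.5 × 2.73 × 260 = 1774.50.

1774.50 tokens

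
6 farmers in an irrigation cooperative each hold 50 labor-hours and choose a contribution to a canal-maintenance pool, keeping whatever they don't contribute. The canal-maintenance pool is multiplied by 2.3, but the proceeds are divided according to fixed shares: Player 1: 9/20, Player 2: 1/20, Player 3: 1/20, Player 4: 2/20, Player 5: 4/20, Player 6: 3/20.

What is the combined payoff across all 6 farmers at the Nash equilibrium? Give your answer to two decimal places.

365.00 labor-hours

Player j's private return per contributed unit is 2.3 × (j's share). Contributing is weakly dominant for j when that share is at least 1/2.3 = 0.4348, and contributing 0 is dominant otherwise.
Player 1 alone (share 9/20) is above the threshold, contributing 50; the remaining 5 contribute 0. Total contributed: 50.
The canal-maintenance pool pays out 2.3 × 50 = 115.00 in total (split across the unequal shares, but the aggregate is all that matters for the group sum).
The 5 free-riders keep 50 each, adding 250. Group total = 250 + 115.00 = 365.00.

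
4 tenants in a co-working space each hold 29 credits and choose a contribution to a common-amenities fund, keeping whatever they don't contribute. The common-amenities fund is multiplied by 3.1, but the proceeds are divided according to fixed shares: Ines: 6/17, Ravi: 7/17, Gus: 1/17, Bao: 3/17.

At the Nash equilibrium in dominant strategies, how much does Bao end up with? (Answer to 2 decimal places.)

60.73 credits

For player j, contributing a unit is worthwhile iff 3.1 × (j's share) ≥ 1, i.e. iff j's share is at least 0.3226.
Ines and Ravi clear that bar, contributing 29 each; the remaining 2 contribute 0. Total contributed: 58.
Bao keeps 29 and receives 3.1 × 58 × 3/17 = 31.73 from the common-amenities fund, for a payoff of 60.73.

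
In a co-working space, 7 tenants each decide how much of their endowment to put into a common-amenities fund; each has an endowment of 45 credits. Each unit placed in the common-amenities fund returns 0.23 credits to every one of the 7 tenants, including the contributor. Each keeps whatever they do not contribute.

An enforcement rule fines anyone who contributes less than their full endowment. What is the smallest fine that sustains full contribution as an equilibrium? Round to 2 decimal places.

34.65 credits

Given the others contribute fully, the best deviation is to contribute 0 (any partial contribution still incurs the fine and gives up units whose private return 0.23 is below 1).
Deviating from 45 to 0 saves 45 credits but forfeits the deviator's share of the drop in the common-amenities fund: 0.23 × 45 = 10.35.
So the deviation gain is 45 − 10.35 = 34.65, and the fine must be at least 34.65 credits to wipe it out.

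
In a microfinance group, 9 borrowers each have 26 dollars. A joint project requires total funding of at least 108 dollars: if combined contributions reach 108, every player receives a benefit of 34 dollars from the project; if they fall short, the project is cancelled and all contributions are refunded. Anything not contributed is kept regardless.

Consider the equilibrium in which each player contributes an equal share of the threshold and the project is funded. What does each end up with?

48 dollars

Equal share of the threshold: 108/9 = 12.
At this profile no one gains by cutting their contribution: any cut drops the total below 108, the project is cancelled, contributions are refunded, and the deviator ends with 26, which is less than 26 − 12 + 34 = 48. Contributing more than 12 just wastes the excess. So contributing exactly 12 is a best response.
Each player's payoff: 26 − 12 + 34 = 48.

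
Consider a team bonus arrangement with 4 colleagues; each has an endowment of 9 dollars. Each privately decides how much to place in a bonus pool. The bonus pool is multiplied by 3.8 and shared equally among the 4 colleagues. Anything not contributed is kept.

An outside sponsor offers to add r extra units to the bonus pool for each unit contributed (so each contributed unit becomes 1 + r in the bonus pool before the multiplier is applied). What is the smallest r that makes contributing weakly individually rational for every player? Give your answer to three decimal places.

0.053

With matching at rate r, one contributed unit becomes (1 + r) in the bonus pool and returns 3.8 × (1 + r) / 4 to the contributor.
Setting this equal to 1: 1 + r = 4/3.8 = 1.0526.
So the minimum matching rate is r = 1.0526 − 1 = 0.053.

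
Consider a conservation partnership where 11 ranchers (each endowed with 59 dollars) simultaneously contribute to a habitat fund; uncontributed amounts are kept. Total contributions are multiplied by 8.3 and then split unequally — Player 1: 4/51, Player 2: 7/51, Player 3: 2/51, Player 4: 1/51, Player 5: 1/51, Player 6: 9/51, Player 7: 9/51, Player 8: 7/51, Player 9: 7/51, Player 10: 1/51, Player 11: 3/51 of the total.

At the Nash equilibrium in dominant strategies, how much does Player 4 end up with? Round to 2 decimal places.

For player j, contributing a unit is worthwhile iff 8.3 × (j's share) ≥ 1, i.e. iff j's share is at least 0.1205.
Player 2, Player 6, Player 7, Player 8 and Player 9 clear that bar, contributing 59 each; the remaining 6 contribute 0. Total contributed: 295.
Player 4 keeps 59 and receives 8.3 × 295 × 1/51 = 48.01 from the habitat fund, for a payoff of 107.01.

107.01 dollars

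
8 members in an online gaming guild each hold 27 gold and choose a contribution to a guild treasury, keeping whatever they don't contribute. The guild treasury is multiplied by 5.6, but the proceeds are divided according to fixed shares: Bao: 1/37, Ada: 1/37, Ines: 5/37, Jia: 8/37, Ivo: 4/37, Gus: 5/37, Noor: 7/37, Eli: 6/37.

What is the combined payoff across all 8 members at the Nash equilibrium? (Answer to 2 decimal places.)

Each unit j contributes comes back to j as 5.6 × (j's share), so j prefers to contribute only if that share exceeds 1/5.6 = 0.1786; otherwise keeping the unit dominates.
The shares above 0.1786 belong to Jia and Noor, contributing 27 each; the remaining 6 contribute 0. Total contributed: 54.
The guild treasury pays out 5.6 × 54 = 302.40 in total (split across the unequal shares, but the aggregate is all that matters for the group sum).
The 6 free-riders keep 27 each, adding 162. Group total = 162 + 302.40 = 464.40.

464.40 gold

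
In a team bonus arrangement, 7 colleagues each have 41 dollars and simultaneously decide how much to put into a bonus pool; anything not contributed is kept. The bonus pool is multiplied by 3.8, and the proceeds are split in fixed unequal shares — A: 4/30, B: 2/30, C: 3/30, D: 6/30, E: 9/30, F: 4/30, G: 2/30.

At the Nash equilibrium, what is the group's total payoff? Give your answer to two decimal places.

401.80 dollars

Player j's private return per contributed unit is 3.8 × (j's share). Contributing is weakly dominant for j when that share is at least 1/3.8 = 0.2632, and contributing 0 is dominant otherwise.
Only E (9/30) clears that bar, contributing 41; the remaining 6 contribute 0. Total contributed: 41.
The bonus pool pays out 3.8 × 41 = 155.80 in total (split across the unequal shares, but the aggregate is all that matters for the group sum).
The 6 free-riders keep 41 each, adding 246. Group total = 246 + 155.80 = 401.80.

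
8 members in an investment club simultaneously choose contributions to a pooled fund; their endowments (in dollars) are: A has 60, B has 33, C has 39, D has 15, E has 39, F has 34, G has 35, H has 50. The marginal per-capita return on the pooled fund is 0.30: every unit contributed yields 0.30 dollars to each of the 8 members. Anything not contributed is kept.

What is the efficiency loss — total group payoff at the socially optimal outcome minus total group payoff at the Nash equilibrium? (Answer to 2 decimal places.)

The private return per contributed unit is 0.30 < 1 for everyone, so the Nash equilibrium is zero contribution and the group total is Σ E_j = 60 + 33 + 39 + 15 + 39 + 34 + 35 + 50 = 305.
Each contributed unit returns 2.400 to the group, so the social optimum is full contribution by everyone: group total = 2.400 × 305 = 732.00.
Efficiency loss = (2.400 − 1) × 305 = 427.00.

427.00 dollars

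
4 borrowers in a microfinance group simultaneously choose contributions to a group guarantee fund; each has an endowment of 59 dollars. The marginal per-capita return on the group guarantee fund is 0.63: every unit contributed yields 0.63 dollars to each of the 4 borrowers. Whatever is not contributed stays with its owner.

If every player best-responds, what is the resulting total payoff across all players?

236.00 dollars

The private return per contributed unit is 0.63 < 1, so contributing 0 is dominant for every player. At the Nash equilibrium everyone keeps their 59, and the group total is 4 × 59 = 236.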